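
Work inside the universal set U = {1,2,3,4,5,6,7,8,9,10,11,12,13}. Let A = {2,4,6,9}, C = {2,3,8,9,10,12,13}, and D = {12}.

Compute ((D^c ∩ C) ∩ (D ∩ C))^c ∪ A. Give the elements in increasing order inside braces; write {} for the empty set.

D^c = {1,2,3,4,5,6,7,8,9,10,11,13}
D^c ∩ C = {2,3,8,9,10,13}
D ∩ C = {12}
(D^c ∩ C) ∩ (D ∩ C) = {}
((D^c ∩ C) ∩ (D ∩ C))^c = {1,2,3,4,5,6,7,8,9,10,11,12,13}
((D^c ∩ C) ∩ (D ∩ C))^c ∪ A = {1,2,3,4,5,6,7,8,9,10,11,12,13}

{1,2,3,4,5,6,7,8,9,10,11,12,13}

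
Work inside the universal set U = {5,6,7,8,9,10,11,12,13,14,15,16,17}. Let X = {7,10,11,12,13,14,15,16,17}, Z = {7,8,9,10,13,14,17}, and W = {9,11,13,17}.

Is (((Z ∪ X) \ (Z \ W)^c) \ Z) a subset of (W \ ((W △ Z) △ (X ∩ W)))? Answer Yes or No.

Z ∪ X = {7,8,9,10,11,12,13,14,15,16,17}
Z \ W = {7,8,10,14}
(Z \ W)^c = {5,6,9,11,12,13,15,16,17}
(Z ∪ X) \ (Z \ W)^c = {7,8,10,14}
((Z ∪ X) \ (Z \ W)^c) \ Z = {}
W △ Z = {7,8,10,11,14}
X ∩ W = {11,13,17}
(W △ Z) △ (X ∩ W) = {7,8,10,13,14,17}
W \ ((W △ Z) △ (X ∩ W)) = {9,11}
Every element of {} is in {9,11}, so ((Z ∪ X) \ (Z \ W)^c) \ Z ⊆ W \ ((W △ Z) △ (X ∩ W)).

Yes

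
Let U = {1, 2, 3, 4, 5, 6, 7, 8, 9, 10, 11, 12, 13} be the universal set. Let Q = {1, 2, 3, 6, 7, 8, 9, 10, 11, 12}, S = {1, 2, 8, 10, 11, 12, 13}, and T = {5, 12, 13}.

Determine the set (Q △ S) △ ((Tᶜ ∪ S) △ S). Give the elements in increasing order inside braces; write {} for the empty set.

Q △ S = {3, 6, 7, 9, 13}
Tᶜ = {1, 2, 3, 4, 6, 7, 8, 9, 10, 11}
Tᶜ ∪ S = {1, 2, 3, 4, 6, 7, 8, 9, 10, 11, 12, 13}
(Tᶜ ∪ S) △ S = {3, 4, 6, 7, 9}
(Q △ S) △ ((Tᶜ ∪ S) △ S) = {4, 13}

{4, 13}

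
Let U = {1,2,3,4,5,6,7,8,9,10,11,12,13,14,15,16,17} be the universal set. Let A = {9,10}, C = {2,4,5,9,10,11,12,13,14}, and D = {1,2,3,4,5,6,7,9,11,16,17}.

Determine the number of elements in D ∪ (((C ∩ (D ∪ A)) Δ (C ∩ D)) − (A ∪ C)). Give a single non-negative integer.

D ∪ A = {1,2,3,4,5,6,7,9,10,11,16,17}
C ∩ (D ∪ A) = {2,4,5,9,10,11}
C ∩ D = {2,4,5,9,11}
(C ∩ (D ∪ A)) Δ (C ∩ D) = {10}
A ∪ C = {2,4,5,9,10,11,12,13,14}
((C ∩ (D ∪ A)) Δ (C ∩ D)) − (A ∪ C) = {}
D ∪ (((C ∩ (D ∪ A)) Δ (C ∩ D)) − (A ∪ C)) = {1,2,3,4,5,6,7,9,11,16,17}
|D ∪ (((C ∩ (D ∪ A)) Δ (C ∩ D)) − (A ∪ C))| = 11

11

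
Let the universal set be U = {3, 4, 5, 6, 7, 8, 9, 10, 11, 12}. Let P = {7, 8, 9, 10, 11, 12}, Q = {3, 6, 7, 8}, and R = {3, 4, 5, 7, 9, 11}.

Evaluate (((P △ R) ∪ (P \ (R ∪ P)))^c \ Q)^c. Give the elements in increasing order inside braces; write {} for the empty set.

P △ R = {3, 4, 5, 8, 10, 12}
R ∪ P = {3, 4, 5, 7, 8, 9, 10, 11, 12}
P \ (R ∪ P) = {}
(P △ R) ∪ (P \ (R ∪ P)) = {3, 4, 5, 8, 10, 12}
((P △ R) ∪ (P \ (R ∪ P)))^c = {6, 7, 9, 11}
((P △ R) ∪ (P \ (R ∪ P)))^c \ Q = {9, 11}
(((P △ R) ∪ (P \ (R ∪ P)))^c \ Q)^c = {3, 4, 5, 6, 7, 8, 10, 12}

{3, 4, 5, 6, 7, 8, 10, 12}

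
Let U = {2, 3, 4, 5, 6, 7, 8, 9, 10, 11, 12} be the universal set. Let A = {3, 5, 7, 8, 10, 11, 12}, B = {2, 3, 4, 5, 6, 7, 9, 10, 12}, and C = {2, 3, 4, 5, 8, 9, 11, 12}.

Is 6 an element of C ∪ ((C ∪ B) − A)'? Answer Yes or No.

6 ∉ C and 6 ∈ B, so 6 ∈ C ∪ B
6 ∈ (C ∪ B) and 6 ∉ A, so 6 ∈ (C ∪ B) − A
6 ∉ ((C ∪ B) − A)' since 6 ∈ ((C ∪ B) − A)
6 ∉ C and 6 ∉ ((C ∪ B) − A)', so 6 ∉ C ∪ ((C ∪ B) − A)'

No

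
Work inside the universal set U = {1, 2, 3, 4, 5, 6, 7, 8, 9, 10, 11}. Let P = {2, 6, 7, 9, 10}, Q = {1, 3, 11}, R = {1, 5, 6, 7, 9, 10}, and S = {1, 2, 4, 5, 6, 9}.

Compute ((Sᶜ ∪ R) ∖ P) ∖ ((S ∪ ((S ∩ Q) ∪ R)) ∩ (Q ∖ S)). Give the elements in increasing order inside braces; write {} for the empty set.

{1, 3, 5, 8, 11}

Sᶜ = {3, 7, 8, 10, 11}
Sᶜ ∪ R = {1, 3, 5, 6, 7, 8, 9, 10, 11}
(Sᶜ ∪ R) ∖ P = {1, 3, 5, 8, 11}
S ∩ Q = {1}
(S ∩ Q) ∪ R = {1, 5, 6, 7, 9, 10}
S ∪ ((S ∩ Q) ∪ R) = {1, 2, 4, 5, 6, 7, 9, 10}
Q ∖ S = {3, 11}
(S ∪ ((S ∩ Q) ∪ R)) ∩ (Q ∖ S) = {}
((Sᶜ ∪ R) ∖ P) ∖ ((S ∪ ((S ∩ Q) ∪ R)) ∩ (Q ∖ S)) = {1, 3, 5, 8, 11}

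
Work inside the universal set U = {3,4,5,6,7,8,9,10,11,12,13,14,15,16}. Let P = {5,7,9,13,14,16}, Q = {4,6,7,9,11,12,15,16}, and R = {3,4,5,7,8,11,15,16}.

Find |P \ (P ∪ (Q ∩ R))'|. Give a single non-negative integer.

Q ∩ R = {4,7,11,15,16}
P ∪ (Q ∩ R) = {4,5,7,9,11,13,14,15,16}
(P ∪ (Q ∩ R))' = {3,6,8,10,12}
P \ (P ∪ (Q ∩ R))' = {5,7,9,13,14,16}
|P \ (P ∪ (Q ∩ R))'| = 6

6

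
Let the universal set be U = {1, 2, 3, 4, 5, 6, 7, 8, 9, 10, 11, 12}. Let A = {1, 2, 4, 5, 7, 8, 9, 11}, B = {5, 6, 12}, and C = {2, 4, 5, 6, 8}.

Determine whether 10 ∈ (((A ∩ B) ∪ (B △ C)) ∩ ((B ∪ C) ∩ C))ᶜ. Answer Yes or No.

Yes

10 ∉ A and 10 ∉ B, so 10 ∉ A ∩ B
10 ∉ B and 10 ∉ C, so 10 ∉ B △ C
10 ∉ (A ∩ B) and 10 ∉ (B △ C), so 10 ∉ (A ∩ B) ∪ (B △ C)
10 ∉ B and 10 ∉ C, so 10 ∉ B ∪ C
10 ∉ (B ∪ C) and 10 ∉ C, so 10 ∉ (B ∪ C) ∩ C
10 ∉ ((A ∩ B) ∪ (B △ C)) and 10 ∉ ((B ∪ C) ∩ C), so 10 ∉ ((A ∩ B) ∪ (B △ C)) ∩ ((B ∪ C) ∩ C)
10 ∈ (((A ∩ B) ∪ (B △ C)) ∩ ((B ∪ C) ∩ C))ᶜ since 10 ∉ (((A ∩ B) ∪ (B △ C)) ∩ ((B ∪ C) ∩ C))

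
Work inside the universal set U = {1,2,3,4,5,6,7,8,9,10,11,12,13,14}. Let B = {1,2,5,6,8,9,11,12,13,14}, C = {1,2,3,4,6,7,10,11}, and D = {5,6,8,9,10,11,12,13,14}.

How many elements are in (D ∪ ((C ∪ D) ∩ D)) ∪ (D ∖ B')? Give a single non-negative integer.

C ∪ D = {1,2,3,4,5,6,7,8,9,10,11,12,13,14}
(C ∪ D) ∩ D = {5,6,8,9,10,11,12,13,14}
D ∪ ((C ∪ D) ∩ D) = {5,6,8,9,10,11,12,13,14}
B' = {3,4,7,10}
D ∖ B' = {5,6,8,9,11,12,13,14}
(D ∪ ((C ∪ D) ∩ D)) ∪ (D ∖ B') = {5,6,8,9,10,11,12,13,14}
|(D ∪ ((C ∪ D) ∩ D)) ∪ (D ∖ B')| = 9

9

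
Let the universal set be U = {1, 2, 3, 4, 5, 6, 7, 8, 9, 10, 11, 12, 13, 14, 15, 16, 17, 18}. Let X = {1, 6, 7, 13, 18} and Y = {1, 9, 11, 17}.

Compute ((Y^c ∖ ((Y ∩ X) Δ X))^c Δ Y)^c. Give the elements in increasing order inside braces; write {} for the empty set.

Y^c = {2, 3, 4, 5, 6, 7, 8, 10, 12, 13, 14, 15, 16, 18}
Y ∩ X = {1}
(Y ∩ X) Δ X = {6, 7, 13, 18}
Y^c ∖ ((Y ∩ X) Δ X) = {2, 3, 4, 5, 8, 10, 12, 14, 15, 16}
(Y^c ∖ ((Y ∩ X) Δ X))^c = {1, 6, 7, 9, 11, 13, 17, 18}
(Y^c ∖ ((Y ∩ X) Δ X))^c Δ Y = {6, 7, 13, 18}
((Y^c ∖ ((Y ∩ X) Δ X))^c Δ Y)^c = {1, 2, 3, 4, 5, 8, 9, 10, 11, 12, 14, 15, 16, 17}

{1, 2, 3, 4, 5, 8, 9, 10, 11, 12, 14, 15, 16, 17}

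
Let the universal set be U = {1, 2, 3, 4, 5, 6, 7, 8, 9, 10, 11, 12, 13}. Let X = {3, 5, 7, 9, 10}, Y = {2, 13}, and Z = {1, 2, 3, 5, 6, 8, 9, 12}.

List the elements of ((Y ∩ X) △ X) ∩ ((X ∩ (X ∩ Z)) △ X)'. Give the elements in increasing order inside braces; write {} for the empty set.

Y ∩ X = {}
(Y ∩ X) △ X = {3, 5, 7, 9, 10}
X ∩ Z = {3, 5, 9}
X ∩ (X ∩ Z) = {3, 5, 9}
(X ∩ (X ∩ Z)) △ X = {7, 10}
((X ∩ (X ∩ Z)) △ X)' = {1, 2, 3, 4, 5, 6, 8, 9, 11, 12, 13}
((Y ∩ X) △ X) ∩ ((X ∩ (X ∩ Z)) △ X)' = {3, 5, 9}

{3, 5, 9}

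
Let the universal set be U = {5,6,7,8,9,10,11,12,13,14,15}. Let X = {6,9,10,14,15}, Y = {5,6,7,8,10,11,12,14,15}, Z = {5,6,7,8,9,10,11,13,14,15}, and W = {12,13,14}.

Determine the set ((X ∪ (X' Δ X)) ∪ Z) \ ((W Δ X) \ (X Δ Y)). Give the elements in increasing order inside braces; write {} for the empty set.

{5,7,8,9,11,12,14}

X' = {5,7,8,11,12,13}
X' Δ X = {5,6,7,8,9,10,11,12,13,14,15}
X ∪ (X' Δ X) = {5,6,7,8,9,10,11,12,13,14,15}
(X ∪ (X' Δ X)) ∪ Z = {5,6,7,8,9,10,11,12,13,14,15}
W Δ X = {6,9,10,12,13,15}
X Δ Y = {5,7,8,9,11,12}
(W Δ X) \ (X Δ Y) = {6,10,13,15}
((X ∪ (X' Δ X)) ∪ Z) \ ((W Δ X) \ (X Δ Y)) = {5,7,8,9,11,12,14}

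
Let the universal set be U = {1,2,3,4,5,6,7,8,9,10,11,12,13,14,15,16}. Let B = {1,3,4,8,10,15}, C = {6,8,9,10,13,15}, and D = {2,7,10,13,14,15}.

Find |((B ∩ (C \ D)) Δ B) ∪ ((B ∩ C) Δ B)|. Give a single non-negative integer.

5

C \ D = {6,8,9}
B ∩ (C \ D) = {8}
(B ∩ (C \ D)) Δ B = {1,3,4,10,15}
B ∩ C = {8,10,15}
(B ∩ C) Δ B = {1,3,4}
((B ∩ (C \ D)) Δ B) ∪ ((B ∩ C) Δ B) = {1,3,4,10,15}
|((B ∩ (C \ D)) Δ B) ∪ ((B ∩ C) Δ B)| = 5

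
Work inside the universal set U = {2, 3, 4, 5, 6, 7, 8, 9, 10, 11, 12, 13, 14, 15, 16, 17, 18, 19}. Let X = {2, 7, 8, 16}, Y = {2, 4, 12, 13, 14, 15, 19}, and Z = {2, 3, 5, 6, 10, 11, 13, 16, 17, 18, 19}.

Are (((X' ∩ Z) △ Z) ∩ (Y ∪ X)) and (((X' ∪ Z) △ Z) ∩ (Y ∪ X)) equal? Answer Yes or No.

X' = {3, 4, 5, 6, 9, 10, 11, 12, 13, 14, 15, 17, 18, 19}
X' ∩ Z = {3, 5, 6, 10, 11, 13, 17, 18, 19}
(X' ∩ Z) △ Z = {2, 16}
Y ∪ X = {2, 4, 7, 8, 12, 13, 14, 15, 16, 19}
((X' ∩ Z) △ Z) ∩ (Y ∪ X) = {2, 16}
X' ∪ Z = {2, 3, 4, 5, 6, 9, 10, 11, 12, 13, 14, 15, 16, 17, 18, 19}
(X' ∪ Z) △ Z = {4, 9, 12, 14, 15}
((X' ∪ Z) △ Z) ∩ (Y ∪ X) = {4, 12, 14, 15}
2 ∈ ((X' ∩ Z) △ Z) ∩ (Y ∪ X) but 2 ∉ ((X' ∪ Z) △ Z) ∩ (Y ∪ X), so they differ.

No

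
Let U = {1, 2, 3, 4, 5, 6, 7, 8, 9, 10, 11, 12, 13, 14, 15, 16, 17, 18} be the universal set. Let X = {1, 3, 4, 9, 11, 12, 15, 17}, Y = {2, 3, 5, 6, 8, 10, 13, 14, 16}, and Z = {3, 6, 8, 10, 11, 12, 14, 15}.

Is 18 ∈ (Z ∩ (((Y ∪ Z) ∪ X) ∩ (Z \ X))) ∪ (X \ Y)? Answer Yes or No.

18 ∉ Y and 18 ∉ Z, so 18 ∉ Y ∪ Z
18 ∉ (Y ∪ Z) and 18 ∉ X, so 18 ∉ (Y ∪ Z) ∪ X
18 ∉ Z and 18 ∉ X, so 18 ∉ Z \ X
18 ∉ ((Y ∪ Z) ∪ X) and 18 ∉ (Z \ X), so 18 ∉ ((Y ∪ Z) ∪ X) ∩ (Z \ X)
18 ∉ Z and 18 ∉ (((Y ∪ Z) ∪ X) ∩ (Z \ X)), so 18 ∉ Z ∩ (((Y ∪ Z) ∪ X) ∩ (Z \ X))
18 ∉ X and 18 ∉ Y, so 18 ∉ X \ Y
18 ∉ (Z ∩ (((Y ∪ Z) ∪ X) ∩ (Z \ X))) and 18 ∉ (X \ Y), so 18 ∉ (Z ∩ (((Y ∪ Z) ∪ X) ∩ (Z \ X))) ∪ (X \ Y)

No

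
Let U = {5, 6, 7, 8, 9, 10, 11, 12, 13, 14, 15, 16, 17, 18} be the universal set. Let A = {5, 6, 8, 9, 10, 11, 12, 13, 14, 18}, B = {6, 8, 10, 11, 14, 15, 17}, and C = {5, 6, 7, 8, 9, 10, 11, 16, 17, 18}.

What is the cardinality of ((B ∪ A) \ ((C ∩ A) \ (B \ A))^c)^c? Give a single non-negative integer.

B ∪ A = {5, 6, 8, 9, 10, 11, 12, 13, 14, 15, 17, 18}
C ∩ A = {5, 6, 8, 9, 10, 11, 18}
B \ A = {15, 17}
(C ∩ A) \ (B \ A) = {5, 6, 8, 9, 10, 11, 18}
((C ∩ A) \ (B \ A))^c = {7, 12, 13, 14, 15, 16, 17}
(B ∪ A) \ ((C ∩ A) \ (B \ A))^c = {5, 6, 8, 9, 10, 11, 18}
((B ∪ A) \ ((C ∩ A) \ (B \ A))^c)^c = {7, 12, 13, 14, 15, 16, 17}
|((B ∪ A) \ ((C ∩ A) \ (B \ A))^c)^c| = 7

7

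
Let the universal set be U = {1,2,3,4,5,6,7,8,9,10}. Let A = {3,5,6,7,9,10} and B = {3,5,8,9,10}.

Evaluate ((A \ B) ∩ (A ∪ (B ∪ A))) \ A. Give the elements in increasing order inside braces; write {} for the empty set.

{}

A \ B = {6,7}
B ∪ A = {3,5,6,7,8,9,10}
A ∪ (B ∪ A) = {3,5,6,7,8,9,10}
(A \ B) ∩ (A ∪ (B ∪ A)) = {6,7}
((A \ B) ∩ (A ∪ (B ∪ A))) \ A = {}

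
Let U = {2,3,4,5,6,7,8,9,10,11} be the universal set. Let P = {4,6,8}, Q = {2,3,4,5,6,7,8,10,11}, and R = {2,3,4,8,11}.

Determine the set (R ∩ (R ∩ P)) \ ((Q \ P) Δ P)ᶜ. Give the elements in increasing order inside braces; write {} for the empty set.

R ∩ P = {4,8}
R ∩ (R ∩ P) = {4,8}
Q \ P = {2,3,5,7,10,11}
(Q \ P) Δ P = {2,3,4,5,6,7,8,10,11}
((Q \ P) Δ P)ᶜ = {9}
(R ∩ (R ∩ P)) \ ((Q \ P) Δ P)ᶜ = {4,8}

{4,8}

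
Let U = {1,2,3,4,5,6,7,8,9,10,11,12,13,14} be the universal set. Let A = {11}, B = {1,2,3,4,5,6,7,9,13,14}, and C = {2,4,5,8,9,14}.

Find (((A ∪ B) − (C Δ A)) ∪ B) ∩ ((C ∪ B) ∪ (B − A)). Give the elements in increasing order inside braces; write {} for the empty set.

{1,2,3,4,5,6,7,9,13,14}

A ∪ B = {1,2,3,4,5,6,7,9,11,13,14}
C Δ A = {2,4,5,8,9,11,14}
(A ∪ B) − (C Δ A) = {1,3,6,7,13}
((A ∪ B) − (C Δ A)) ∪ B = {1,2,3,4,5,6,7,9,13,14}
C ∪ B = {1,2,3,4,5,6,7,8,9,13,14}
B − A = {1,2,3,4,5,6,7,9,13,14}
(C ∪ B) ∪ (B − A) = {1,2,3,4,5,6,7,8,9,13,14}
(((A ∪ B) − (C Δ A)) ∪ B) ∩ ((C ∪ B) ∪ (B − A)) = {1,2,3,4,5,6,7,9,13,14}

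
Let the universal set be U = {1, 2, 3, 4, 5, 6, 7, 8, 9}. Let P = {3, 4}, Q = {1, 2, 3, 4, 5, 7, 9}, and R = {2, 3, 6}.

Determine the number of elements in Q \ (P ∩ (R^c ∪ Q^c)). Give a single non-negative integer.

R^c = {1, 4, 5, 7, 8, 9}
Q^c = {6, 8}
R^c ∪ Q^c = {1, 4, 5, 6, 7, 8, 9}
P ∩ (R^c ∪ Q^c) = {4}
Q \ (P ∩ (R^c ∪ Q^c)) = {1, 2, 3, 5, 7, 9}
|Q \ (P ∩ (R^c ∪ Q^c))| = 6

6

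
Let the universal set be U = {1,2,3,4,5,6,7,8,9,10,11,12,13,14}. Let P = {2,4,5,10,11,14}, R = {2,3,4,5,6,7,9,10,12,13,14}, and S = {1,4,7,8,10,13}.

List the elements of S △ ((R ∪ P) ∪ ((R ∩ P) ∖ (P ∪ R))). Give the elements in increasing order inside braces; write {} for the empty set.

{1,2,3,5,6,8,9,11,12,14}

R ∪ P = {2,3,4,5,6,7,9,10,11,12,13,14}
R ∩ P = {2,4,5,10,14}
P ∪ R = {2,3,4,5,6,7,9,10,11,12,13,14}
(R ∩ P) ∖ (P ∪ R) = {}
(R ∪ P) ∪ ((R ∩ P) ∖ (P ∪ R)) = {2,3,4,5,6,7,9,10,11,12,13,14}
S △ ((R ∪ P) ∪ ((R ∩ P) ∖ (P ∪ R))) = {1,2,3,5,6,8,9,11,12,14}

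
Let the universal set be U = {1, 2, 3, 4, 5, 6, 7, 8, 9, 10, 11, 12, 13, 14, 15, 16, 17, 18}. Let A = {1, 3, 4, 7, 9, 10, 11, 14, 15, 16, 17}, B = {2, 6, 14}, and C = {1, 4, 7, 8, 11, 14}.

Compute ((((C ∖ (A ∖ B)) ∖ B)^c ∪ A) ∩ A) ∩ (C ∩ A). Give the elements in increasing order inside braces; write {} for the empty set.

A ∖ B = {1, 3, 4, 7, 9, 10, 11, 15, 16, 17}
C ∖ (A ∖ B) = {8, 14}
(C ∖ (A ∖ B)) ∖ B = {8}
((C ∖ (A ∖ B)) ∖ B)^c = {1, 2, 3, 4, 5, 6, 7, 9, 10, 11, 12, 13, 14, 15, 16, 17, 18}
((C ∖ (A ∖ B)) ∖ B)^c ∪ A = {1, 2, 3, 4, 5, 6, 7, 9, 10, 11, 12, 13, 14, 15, 16, 17, 18}
(((C ∖ (A ∖ B)) ∖ B)^c ∪ A) ∩ A = {1, 3, 4, 7, 9, 10, 11, 14, 15, 16, 17}
C ∩ A = {1, 4, 7, 11, 14}
((((C ∖ (A ∖ B)) ∖ B)^c ∪ A) ∩ A) ∩ (C ∩ A) = {1, 4, 7, 11, 14}

{1, 4, 7, 11, 14}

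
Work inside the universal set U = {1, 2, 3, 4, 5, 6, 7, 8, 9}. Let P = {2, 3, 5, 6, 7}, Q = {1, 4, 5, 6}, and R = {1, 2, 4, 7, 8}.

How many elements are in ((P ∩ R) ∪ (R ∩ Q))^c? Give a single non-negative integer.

5

P ∩ R = {2, 7}
R ∩ Q = {1, 4}
(P ∩ R) ∪ (R ∩ Q) = {1, 2, 4, 7}
((P ∩ R) ∪ (R ∩ Q))^c = {3, 5, 6, 8, 9}
|((P ∩ R) ∪ (R ∩ Q))^c| = 5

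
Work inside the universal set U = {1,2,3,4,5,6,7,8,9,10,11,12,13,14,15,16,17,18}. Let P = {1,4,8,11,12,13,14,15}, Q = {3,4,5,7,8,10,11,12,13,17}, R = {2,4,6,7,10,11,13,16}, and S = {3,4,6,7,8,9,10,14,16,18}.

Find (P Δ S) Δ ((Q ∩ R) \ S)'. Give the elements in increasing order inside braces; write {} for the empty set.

P Δ S = {1,3,6,7,9,10,11,12,13,15,16,18}
Q ∩ R = {4,7,10,11,13}
(Q ∩ R) \ S = {11,13}
((Q ∩ R) \ S)' = {1,2,3,4,5,6,7,8,9,10,12,14,15,16,17,18}
(P Δ S) Δ ((Q ∩ R) \ S)' = {2,4,5,8,11,13,14,17}

{2,4,5,8,11,13,14,17}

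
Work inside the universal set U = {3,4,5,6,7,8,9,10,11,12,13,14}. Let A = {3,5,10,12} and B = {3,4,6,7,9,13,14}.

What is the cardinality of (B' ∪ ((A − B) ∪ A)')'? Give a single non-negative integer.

1

B' = {5,8,10,11,12}
A − B = {5,10,12}
(A − B) ∪ A = {3,5,10,12}
((A − B) ∪ A)' = {4,6,7,8,9,11,13,14}
B' ∪ ((A − B) ∪ A)' = {4,5,6,7,8,9,10,11,12,13,14}
(B' ∪ ((A − B) ∪ A)')' = {3}
|(B' ∪ ((A − B) ∪ A)')'| = 1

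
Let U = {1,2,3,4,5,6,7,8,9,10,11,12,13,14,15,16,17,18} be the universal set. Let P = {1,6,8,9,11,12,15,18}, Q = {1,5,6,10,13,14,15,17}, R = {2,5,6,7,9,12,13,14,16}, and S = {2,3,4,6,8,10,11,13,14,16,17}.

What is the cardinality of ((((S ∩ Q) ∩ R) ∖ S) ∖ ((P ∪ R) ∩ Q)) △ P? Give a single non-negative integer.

S ∩ Q = {6,10,13,14,17}
(S ∩ Q) ∩ R = {6,13,14}
((S ∩ Q) ∩ R) ∖ S = {}
P ∪ R = {1,2,5,6,7,8,9,11,12,13,14,15,16,18}
(P ∪ R) ∩ Q = {1,5,6,13,14,15}
(((S ∩ Q) ∩ R) ∖ S) ∖ ((P ∪ R) ∩ Q) = {}
((((S ∩ Q) ∩ R) ∖ S) ∖ ((P ∪ R) ∩ Q)) △ P = {1,6,8,9,11,12,15,18}
|((((S ∩ Q) ∩ R) ∖ S) ∖ ((P ∪ R) ∩ Q)) △ P| = 8

8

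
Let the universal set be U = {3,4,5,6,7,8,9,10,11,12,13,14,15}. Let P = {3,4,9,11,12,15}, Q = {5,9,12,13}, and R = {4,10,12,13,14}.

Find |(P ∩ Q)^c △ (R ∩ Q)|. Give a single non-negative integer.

P ∩ Q = {9,12}
(P ∩ Q)^c = {3,4,5,6,7,8,10,11,13,14,15}
R ∩ Q = {12,13}
(P ∩ Q)^c △ (R ∩ Q) = {3,4,5,6,7,8,10,11,12,14,15}
|(P ∩ Q)^c △ (R ∩ Q)| = 11

11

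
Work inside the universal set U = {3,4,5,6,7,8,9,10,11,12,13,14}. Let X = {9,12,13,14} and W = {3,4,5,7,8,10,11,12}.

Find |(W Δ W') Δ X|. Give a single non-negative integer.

8

W' = {6,9,13,14}
W Δ W' = {3,4,5,6,7,8,9,10,11,12,13,14}
(W Δ W') Δ X = {3,4,5,6,7,8,10,11}
|(W Δ W') Δ X| = 8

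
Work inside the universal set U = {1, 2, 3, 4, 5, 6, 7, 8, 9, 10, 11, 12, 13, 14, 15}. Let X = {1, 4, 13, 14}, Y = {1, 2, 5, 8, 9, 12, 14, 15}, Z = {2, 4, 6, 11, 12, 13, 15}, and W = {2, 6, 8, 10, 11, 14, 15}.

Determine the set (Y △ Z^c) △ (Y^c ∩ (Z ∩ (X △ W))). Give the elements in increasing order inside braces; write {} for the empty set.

{2, 3, 4, 6, 7, 10, 11, 12, 13, 15}

Z^c = {1, 3, 5, 7, 8, 9, 10, 14}
Y △ Z^c = {2, 3, 7, 10, 12, 15}
Y^c = {3, 4, 6, 7, 10, 11, 13}
X △ W = {1, 2, 4, 6, 8, 10, 11, 13, 15}
Z ∩ (X △ W) = {2, 4, 6, 11, 13, 15}
Y^c ∩ (Z ∩ (X △ W)) = {4, 6, 11, 13}
(Y △ Z^c) △ (Y^c ∩ (Z ∩ (X △ W))) = {2, 3, 4, 6, 7, 10, 11, 12, 13, 15}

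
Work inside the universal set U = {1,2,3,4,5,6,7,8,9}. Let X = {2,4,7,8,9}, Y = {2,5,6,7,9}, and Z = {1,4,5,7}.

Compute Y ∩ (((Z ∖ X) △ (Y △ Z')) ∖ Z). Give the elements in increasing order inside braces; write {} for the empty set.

Z ∖ X = {1,5}
Z' = {2,3,6,8,9}
Y △ Z' = {3,5,7,8}
(Z ∖ X) △ (Y △ Z') = {1,3,7,8}
((Z ∖ X) △ (Y △ Z')) ∖ Z = {3,8}
Y ∩ (((Z ∖ X) △ (Y △ Z')) ∖ Z) = {}

{}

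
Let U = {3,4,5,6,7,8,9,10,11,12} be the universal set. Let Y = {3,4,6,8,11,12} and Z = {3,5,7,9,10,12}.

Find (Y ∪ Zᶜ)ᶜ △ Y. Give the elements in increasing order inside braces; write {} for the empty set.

Zᶜ = {4,6,8,11}
Y ∪ Zᶜ = {3,4,6,8,11,12}
(Y ∪ Zᶜ)ᶜ = {5,7,9,10}
(Y ∪ Zᶜ)ᶜ △ Y = {3,4,5,6,7,8,9,10,11,12}

{3,4,5,6,7,8,9,10,11,12}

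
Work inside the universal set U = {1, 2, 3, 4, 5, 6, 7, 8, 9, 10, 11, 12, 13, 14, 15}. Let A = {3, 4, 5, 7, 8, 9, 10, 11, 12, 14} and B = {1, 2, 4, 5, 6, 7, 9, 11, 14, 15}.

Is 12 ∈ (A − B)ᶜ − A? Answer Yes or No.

12 ∈ A and 12 ∉ B, so 12 ∈ A − B
12 ∉ (A − B)ᶜ since 12 ∈ (A − B)
12 ∉ (A − B)ᶜ and 12 ∈ A, so 12 ∉ (A − B)ᶜ − A

No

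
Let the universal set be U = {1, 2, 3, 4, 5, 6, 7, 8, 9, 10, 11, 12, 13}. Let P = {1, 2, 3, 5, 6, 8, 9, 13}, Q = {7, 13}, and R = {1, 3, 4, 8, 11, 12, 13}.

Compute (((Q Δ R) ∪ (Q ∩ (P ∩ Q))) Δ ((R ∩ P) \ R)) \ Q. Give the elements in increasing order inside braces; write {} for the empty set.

Q Δ R = {1, 3, 4, 7, 8, 11, 12}
P ∩ Q = {13}
Q ∩ (P ∩ Q) = {13}
(Q Δ R) ∪ (Q ∩ (P ∩ Q)) = {1, 3, 4, 7, 8, 11, 12, 13}
R ∩ P = {1, 3, 8, 13}
(R ∩ P) \ R = {}
((Q Δ R) ∪ (Q ∩ (P ∩ Q))) Δ ((R ∩ P) \ R) = {1, 3, 4, 7, 8, 11, 12, 13}
(((Q Δ R) ∪ (Q ∩ (P ∩ Q))) Δ ((R ∩ P) \ R)) \ Q = {1, 3, 4, 8, 11, 12}

{1, 3, 4, 8, 11, 12}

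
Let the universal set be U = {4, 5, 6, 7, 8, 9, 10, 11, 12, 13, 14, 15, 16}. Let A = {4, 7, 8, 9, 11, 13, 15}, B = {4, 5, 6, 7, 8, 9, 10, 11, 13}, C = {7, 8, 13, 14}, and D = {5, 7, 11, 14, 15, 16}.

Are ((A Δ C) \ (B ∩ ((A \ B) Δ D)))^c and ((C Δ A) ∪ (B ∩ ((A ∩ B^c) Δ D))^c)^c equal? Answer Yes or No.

A Δ C = {4, 9, 11, 14, 15}
A \ B = {15}
(A \ B) Δ D = {5, 7, 11, 14, 16}
B ∩ ((A \ B) Δ D) = {5, 7, 11}
(A Δ C) \ (B ∩ ((A \ B) Δ D)) = {4, 9, 14, 15}
((A Δ C) \ (B ∩ ((A \ B) Δ D)))^c = {5, 6, 7, 8, 10, 11, 12, 13, 16}
C Δ A = {4, 9, 11, 14, 15}
B^c = {12, 14, 15, 16}
A ∩ B^c = {15}
(A ∩ B^c) Δ D = {5, 7, 11, 14, 16}
B ∩ ((A ∩ B^c) Δ D) = {5, 7, 11}
(B ∩ ((A ∩ B^c) Δ D))^c = {4, 6, 8, 9, 10, 12, 13, 14, 15, 16}
(C Δ A) ∪ (B ∩ ((A ∩ B^c) Δ D))^c = {4, 6, 8, 9, 10, 11, 12, 13, 14, 15, 16}
((C Δ A) ∪ (B ∩ ((A ∩ B^c) Δ D))^c)^c = {5, 7}
6 ∈ ((A Δ C) \ (B ∩ ((A \ B) Δ D)))^c but 6 ∉ ((C Δ A) ∪ (B ∩ ((A ∩ B^c) Δ D))^c)^c, so they differ.

No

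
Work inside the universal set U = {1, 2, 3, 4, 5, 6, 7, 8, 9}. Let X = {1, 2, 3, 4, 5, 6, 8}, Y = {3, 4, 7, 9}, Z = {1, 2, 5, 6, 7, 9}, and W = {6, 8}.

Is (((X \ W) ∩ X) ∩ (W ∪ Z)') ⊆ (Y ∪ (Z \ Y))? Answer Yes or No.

X \ W = {1, 2, 3, 4, 5}
(X \ W) ∩ X = {1, 2, 3, 4, 5}
W ∪ Z = {1, 2, 5, 6, 7, 8, 9}
(W ∪ Z)' = {3, 4}
((X \ W) ∩ X) ∩ (W ∪ Z)' = {3, 4}
Z \ Y = {1, 2, 5, 6}
Y ∪ (Z \ Y) = {1, 2, 3, 4, 5, 6, 7, 9}
Every element of {3, 4} is in {1, 2, 3, 4, 5, 6, 7, 9}, so ((X \ W) ∩ X) ∩ (W ∪ Z)' ⊆ Y ∪ (Z \ Y).

Yes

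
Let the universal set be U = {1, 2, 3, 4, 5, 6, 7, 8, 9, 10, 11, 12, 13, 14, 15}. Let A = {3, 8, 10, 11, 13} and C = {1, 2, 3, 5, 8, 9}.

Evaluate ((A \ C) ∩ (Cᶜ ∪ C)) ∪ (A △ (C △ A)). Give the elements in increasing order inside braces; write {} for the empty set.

{1, 2, 3, 5, 8, 9, 10, 11, 13}

A \ C = {10, 11, 13}
Cᶜ = {4, 6, 7, 10, 11, 12, 13, 14, 15}
Cᶜ ∪ C = {1, 2, 3, 4, 5, 6, 7, 8, 9, 10, 11, 12, 13, 14, 15}
(A \ C) ∩ (Cᶜ ∪ C) = {10, 11, 13}
C △ A = {1, 2, 5, 9, 10, 11, 13}
A △ (C △ A) = {1, 2, 3, 5, 8, 9}
((A \ C) ∩ (Cᶜ ∪ C)) ∪ (A △ (C △ A)) = {1, 2, 3, 5, 8, 9, 10, 11, 13}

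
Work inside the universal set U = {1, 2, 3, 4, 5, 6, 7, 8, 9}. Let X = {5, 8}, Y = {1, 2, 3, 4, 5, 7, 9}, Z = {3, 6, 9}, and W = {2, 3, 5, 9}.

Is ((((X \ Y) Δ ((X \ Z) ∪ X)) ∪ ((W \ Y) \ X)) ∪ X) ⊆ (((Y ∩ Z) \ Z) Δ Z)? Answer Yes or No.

X \ Y = {8}
X \ Z = {5, 8}
(X \ Z) ∪ X = {5, 8}
(X \ Y) Δ ((X \ Z) ∪ X) = {5}
W \ Y = {}
(W \ Y) \ X = {}
((X \ Y) Δ ((X \ Z) ∪ X)) ∪ ((W \ Y) \ X) = {5}
(((X \ Y) Δ ((X \ Z) ∪ X)) ∪ ((W \ Y) \ X)) ∪ X = {5, 8}
Y ∩ Z = {3, 9}
(Y ∩ Z) \ Z = {}
((Y ∩ Z) \ Z) Δ Z = {3, 6, 9}
5 ∈ (((X \ Y) Δ ((X \ Z) ∪ X)) ∪ ((W \ Y) \ X)) ∪ X but 5 ∉ ((Y ∩ Z) \ Z) Δ Z, so the inclusion fails.

No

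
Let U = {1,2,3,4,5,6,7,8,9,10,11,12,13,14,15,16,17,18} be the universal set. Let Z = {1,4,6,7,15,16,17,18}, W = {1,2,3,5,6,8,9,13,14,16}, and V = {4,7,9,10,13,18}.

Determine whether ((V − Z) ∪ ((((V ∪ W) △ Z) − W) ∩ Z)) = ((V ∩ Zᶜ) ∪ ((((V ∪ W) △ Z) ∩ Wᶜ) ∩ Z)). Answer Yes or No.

V − Z = {9,10,13}
V ∪ W = {1,2,3,4,5,6,7,8,9,10,13,14,16,18}
(V ∪ W) △ Z = {2,3,5,8,9,10,13,14,15,17}
((V ∪ W) △ Z) − W = {10,15,17}
(((V ∪ W) △ Z) − W) ∩ Z = {15,17}
(V − Z) ∪ ((((V ∪ W) △ Z) − W) ∩ Z) = {9,10,13,15,17}
Zᶜ = {2,3,5,8,9,10,11,12,13,14}
V ∩ Zᶜ = {9,10,13}
Wᶜ = {4,7,10,11,12,15,17,18}
((V ∪ W) △ Z) ∩ Wᶜ = {10,15,17}
(((V ∪ W) △ Z) ∩ Wᶜ) ∩ Z = {15,17}
(V ∩ Zᶜ) ∪ ((((V ∪ W) △ Z) ∩ Wᶜ) ∩ Z) = {9,10,13,15,17}
Both equal {9,10,13,15,17}, so (V − Z) ∪ ((((V ∪ W) △ Z) − W) ∩ Z) = (V ∩ Zᶜ) ∪ ((((V ∪ W) △ Z) ∩ Wᶜ) ∩ Z).

Yes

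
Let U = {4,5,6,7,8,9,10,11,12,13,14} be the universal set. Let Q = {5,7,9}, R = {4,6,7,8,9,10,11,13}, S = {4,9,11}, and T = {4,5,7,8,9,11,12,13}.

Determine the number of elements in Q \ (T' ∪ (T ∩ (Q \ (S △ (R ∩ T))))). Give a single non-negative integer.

1

T' = {6,10,14}
R ∩ T = {4,7,8,9,11,13}
S △ (R ∩ T) = {7,8,13}
Q \ (S △ (R ∩ T)) = {5,9}
T ∩ (Q \ (S △ (R ∩ T))) = {5,9}
T' ∪ (T ∩ (Q \ (S △ (R ∩ T)))) = {5,6,9,10,14}
Q \ (T' ∪ (T ∩ (Q \ (S △ (R ∩ T))))) = {7}
|Q \ (T' ∪ (T ∩ (Q \ (S △ (R ∩ T)))))| = 1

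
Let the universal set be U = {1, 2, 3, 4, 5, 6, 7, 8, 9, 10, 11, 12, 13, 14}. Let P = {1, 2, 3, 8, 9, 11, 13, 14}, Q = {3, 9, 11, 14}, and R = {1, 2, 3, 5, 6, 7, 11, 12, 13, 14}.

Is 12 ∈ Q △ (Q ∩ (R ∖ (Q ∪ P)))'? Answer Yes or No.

12 ∉ Q and 12 ∉ P, so 12 ∉ Q ∪ P
12 ∈ R and 12 ∉ (Q ∪ P), so 12 ∈ R ∖ (Q ∪ P)
12 ∉ Q and 12 ∈ (R ∖ (Q ∪ P)), so 12 ∉ Q ∩ (R ∖ (Q ∪ P))
12 ∈ (Q ∩ (R ∖ (Q ∪ P)))' since 12 ∉ (Q ∩ (R ∖ (Q ∪ P)))
12 ∉ Q and 12 ∈ (Q ∩ (R ∖ (Q ∪ P)))', so 12 ∈ Q △ (Q ∩ (R ∖ (Q ∪ P)))'

Yes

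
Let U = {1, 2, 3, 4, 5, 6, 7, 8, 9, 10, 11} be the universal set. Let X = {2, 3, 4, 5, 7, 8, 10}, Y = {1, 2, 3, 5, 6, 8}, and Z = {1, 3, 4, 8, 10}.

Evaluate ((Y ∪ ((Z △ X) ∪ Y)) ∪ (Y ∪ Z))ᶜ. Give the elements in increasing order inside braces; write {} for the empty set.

{9, 11}

Z △ X = {1, 2, 5, 7}
(Z △ X) ∪ Y = {1, 2, 3, 5, 6, 7, 8}
Y ∪ ((Z △ X) ∪ Y) = {1, 2, 3, 5, 6, 7, 8}
Y ∪ Z = {1, 2, 3, 4, 5, 6, 8, 10}
(Y ∪ ((Z △ X) ∪ Y)) ∪ (Y ∪ Z) = {1, 2, 3, 4, 5, 6, 7, 8, 10}
((Y ∪ ((Z △ X) ∪ Y)) ∪ (Y ∪ Z))ᶜ = {9, 11}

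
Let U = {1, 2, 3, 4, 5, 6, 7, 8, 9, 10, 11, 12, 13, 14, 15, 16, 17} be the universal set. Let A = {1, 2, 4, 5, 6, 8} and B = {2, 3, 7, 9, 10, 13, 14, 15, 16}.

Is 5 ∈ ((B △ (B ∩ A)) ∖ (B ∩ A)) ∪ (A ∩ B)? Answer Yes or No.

No

5 ∉ B and 5 ∈ A, so 5 ∉ B ∩ A
5 ∉ B and 5 ∉ (B ∩ A), so 5 ∉ B △ (B ∩ A)
5 ∉ B and 5 ∈ A, so 5 ∉ B ∩ A
5 ∉ (B △ (B ∩ A)) and 5 ∉ (B ∩ A), so 5 ∉ (B △ (B ∩ A)) ∖ (B ∩ A)
5 ∈ A and 5 ∉ B, so 5 ∉ A ∩ B
5 ∉ ((B △ (B ∩ A)) ∖ (B ∩ A)) and 5 ∉ (A ∩ B), so 5 ∉ ((B △ (B ∩ A)) ∖ (B ∩ A)) ∪ (A ∩ B)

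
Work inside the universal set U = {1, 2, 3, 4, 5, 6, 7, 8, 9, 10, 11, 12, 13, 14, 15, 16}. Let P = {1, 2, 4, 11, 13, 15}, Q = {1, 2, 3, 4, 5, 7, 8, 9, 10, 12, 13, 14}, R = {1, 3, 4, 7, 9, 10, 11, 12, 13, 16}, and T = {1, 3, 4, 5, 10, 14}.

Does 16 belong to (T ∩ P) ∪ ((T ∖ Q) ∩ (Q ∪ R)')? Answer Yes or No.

16 ∉ T and 16 ∉ P, so 16 ∉ T ∩ P
16 ∉ T and 16 ∉ Q, so 16 ∉ T ∖ Q
16 ∉ Q and 16 ∈ R, so 16 ∈ Q ∪ R
16 ∉ (Q ∪ R)' since 16 ∈ (Q ∪ R)
16 ∉ (T ∖ Q) and 16 ∉ (Q ∪ R)', so 16 ∉ (T ∖ Q) ∩ (Q ∪ R)'
16 ∉ (T ∩ P) and 16 ∉ ((T ∖ Q) ∩ (Q ∪ R)'), so 16 ∉ (T ∩ P) ∪ ((T ∖ Q) ∩ (Q ∪ R)')

No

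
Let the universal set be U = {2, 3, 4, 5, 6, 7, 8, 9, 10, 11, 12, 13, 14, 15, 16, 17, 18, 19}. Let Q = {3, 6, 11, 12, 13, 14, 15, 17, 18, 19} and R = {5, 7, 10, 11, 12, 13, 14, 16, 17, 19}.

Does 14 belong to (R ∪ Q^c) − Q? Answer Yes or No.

No

14 ∈ Q, so 14 ∉ Q^c
14 ∈ R and 14 ∉ Q^c, so 14 ∈ R ∪ Q^c
14 ∈ (R ∪ Q^c) and 14 ∈ Q, so 14 ∉ (R ∪ Q^c) − Q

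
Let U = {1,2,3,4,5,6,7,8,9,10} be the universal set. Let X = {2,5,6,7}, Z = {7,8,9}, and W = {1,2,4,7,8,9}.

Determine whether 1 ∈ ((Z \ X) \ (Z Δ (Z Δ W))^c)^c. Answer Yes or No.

Yes

1 ∉ Z and 1 ∉ X, so 1 ∉ Z \ X
1 ∉ Z and 1 ∈ W, so 1 ∈ Z Δ W
1 ∉ Z and 1 ∈ (Z Δ W), so 1 ∈ Z Δ (Z Δ W)
1 ∉ (Z Δ (Z Δ W))^c since 1 ∈ (Z Δ (Z Δ W))
1 ∉ (Z \ X) and 1 ∉ (Z Δ (Z Δ W))^c, so 1 ∉ (Z \ X) \ (Z Δ (Z Δ W))^c
1 ∈ ((Z \ X) \ (Z Δ (Z Δ W))^c)^c since 1 ∉ ((Z \ X) \ (Z Δ (Z Δ W))^c)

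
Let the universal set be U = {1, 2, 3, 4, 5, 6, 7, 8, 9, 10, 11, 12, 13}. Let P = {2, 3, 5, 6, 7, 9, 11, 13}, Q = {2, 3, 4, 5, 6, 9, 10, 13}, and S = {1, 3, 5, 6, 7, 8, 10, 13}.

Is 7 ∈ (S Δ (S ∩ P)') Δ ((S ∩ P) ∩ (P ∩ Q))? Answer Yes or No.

Yes

7 ∈ S and 7 ∈ P, so 7 ∈ S ∩ P
7 ∉ (S ∩ P)' since 7 ∈ (S ∩ P)
7 ∈ S and 7 ∉ (S ∩ P)', so 7 ∈ S Δ (S ∩ P)'
7 ∈ S and 7 ∈ P, so 7 ∈ S ∩ P
7 ∈ P and 7 ∉ Q, so 7 ∉ P ∩ Q
7 ∈ (S ∩ P) and 7 ∉ (P ∩ Q), so 7 ∉ (S ∩ P) ∩ (P ∩ Q)
7 ∈ (S Δ (S ∩ P)') and 7 ∉ ((S ∩ P) ∩ (P ∩ Q)), so 7 ∈ (S Δ (S ∩ P)') Δ ((S ∩ P) ∩ (P ∩ Q))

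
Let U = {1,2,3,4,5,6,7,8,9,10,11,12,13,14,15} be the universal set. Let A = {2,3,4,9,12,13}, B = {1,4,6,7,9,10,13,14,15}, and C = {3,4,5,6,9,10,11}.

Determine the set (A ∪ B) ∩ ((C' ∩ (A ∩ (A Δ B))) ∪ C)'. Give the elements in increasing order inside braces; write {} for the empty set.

{1,7,13,14,15}

A ∪ B = {1,2,3,4,6,7,9,10,12,13,14,15}
C' = {1,2,7,8,12,13,14,15}
A Δ B = {1,2,3,6,7,10,12,14,15}
A ∩ (A Δ B) = {2,3,12}
C' ∩ (A ∩ (A Δ B)) = {2,12}
(C' ∩ (A ∩ (A Δ B))) ∪ C = {2,3,4,5,6,9,10,11,12}
((C' ∩ (A ∩ (A Δ B))) ∪ C)' = {1,7,8,13,14,15}
(A ∪ B) ∩ ((C' ∩ (A ∩ (A Δ B))) ∪ C)' = {1,7,13,14,15}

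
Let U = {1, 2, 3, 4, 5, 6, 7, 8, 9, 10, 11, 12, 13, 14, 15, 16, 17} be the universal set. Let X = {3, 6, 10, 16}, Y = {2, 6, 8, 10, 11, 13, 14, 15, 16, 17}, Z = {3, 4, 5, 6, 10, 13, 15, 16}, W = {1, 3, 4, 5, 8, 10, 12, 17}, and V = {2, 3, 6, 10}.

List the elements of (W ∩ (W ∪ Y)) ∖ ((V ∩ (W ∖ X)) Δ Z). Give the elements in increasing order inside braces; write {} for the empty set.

{1, 8, 12, 17}

W ∪ Y = {1, 2, 3, 4, 5, 6, 8, 10, 11, 12, 13, 14, 15, 16, 17}
W ∩ (W ∪ Y) = {1, 3, 4, 5, 8, 10, 12, 17}
W ∖ X = {1, 4, 5, 8, 12, 17}
V ∩ (W ∖ X) = {}
(V ∩ (W ∖ X)) Δ Z = {3, 4, 5, 6, 10, 13, 15, 16}
(W ∩ (W ∪ Y)) ∖ ((V ∩ (W ∖ X)) Δ Z) = {1, 8, 12, 17}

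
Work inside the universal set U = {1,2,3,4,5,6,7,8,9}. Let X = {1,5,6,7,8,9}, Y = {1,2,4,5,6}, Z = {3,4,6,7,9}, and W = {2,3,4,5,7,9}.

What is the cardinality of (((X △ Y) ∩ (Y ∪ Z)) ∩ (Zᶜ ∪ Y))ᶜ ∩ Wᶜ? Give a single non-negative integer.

X △ Y = {2,4,7,8,9}
Y ∪ Z = {1,2,3,4,5,6,7,9}
(X △ Y) ∩ (Y ∪ Z) = {2,4,7,9}
Zᶜ = {1,2,5,8}
Zᶜ ∪ Y = {1,2,4,5,6,8}
((X △ Y) ∩ (Y ∪ Z)) ∩ (Zᶜ ∪ Y) = {2,4}
(((X △ Y) ∩ (Y ∪ Z)) ∩ (Zᶜ ∪ Y))ᶜ = {1,3,5,6,7,8,9}
Wᶜ = {1,6,8}
(((X △ Y) ∩ (Y ∪ Z)) ∩ (Zᶜ ∪ Y))ᶜ ∩ Wᶜ = {1,6,8}
|(((X △ Y) ∩ (Y ∪ Z)) ∩ (Zᶜ ∪ Y))ᶜ ∩ Wᶜ| = 3

3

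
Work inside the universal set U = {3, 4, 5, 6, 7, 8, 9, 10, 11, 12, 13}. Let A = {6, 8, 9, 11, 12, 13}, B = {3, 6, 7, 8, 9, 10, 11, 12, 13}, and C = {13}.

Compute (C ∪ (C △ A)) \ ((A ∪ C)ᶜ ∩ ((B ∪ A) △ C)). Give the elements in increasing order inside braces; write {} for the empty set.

{6, 8, 9, 11, 12, 13}

C △ A = {6, 8, 9, 11, 12}
C ∪ (C △ A) = {6, 8, 9, 11, 12, 13}
A ∪ C = {6, 8, 9, 11, 12, 13}
(A ∪ C)ᶜ = {3, 4, 5, 7, 10}
B ∪ A = {3, 6, 7, 8, 9, 10, 11, 12, 13}
(B ∪ A) △ C = {3, 6, 7, 8, 9, 10, 11, 12}
(A ∪ C)ᶜ ∩ ((B ∪ A) △ C) = {3, 7, 10}
(C ∪ (C △ A)) \ ((A ∪ C)ᶜ ∩ ((B ∪ A) △ C)) = {6, 8, 9, 11, 12, 13}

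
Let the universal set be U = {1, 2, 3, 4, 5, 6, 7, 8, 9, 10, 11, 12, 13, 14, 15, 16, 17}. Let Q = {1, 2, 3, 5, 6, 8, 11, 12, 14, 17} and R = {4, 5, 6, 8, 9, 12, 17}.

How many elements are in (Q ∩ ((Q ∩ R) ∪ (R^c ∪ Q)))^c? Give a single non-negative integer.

Q ∩ R = {5, 6, 8, 12, 17}
R^c = {1, 2, 3, 7, 10, 11, 13, 14, 15, 16}
R^c ∪ Q = {1, 2, 3, 5, 6, 7, 8, 10, 11, 12, 13, 14, 15, 16, 17}
(Q ∩ R) ∪ (R^c ∪ Q) = {1, 2, 3, 5, 6, 7, 8, 10, 11, 12, 13, 14, 15, 16, 17}
Q ∩ ((Q ∩ R) ∪ (R^c ∪ Q)) = {1, 2, 3, 5, 6, 8, 11, 12, 14, 17}
(Q ∩ ((Q ∩ R) ∪ (R^c ∪ Q)))^c = {4, 7, 9, 10, 13, 15, 16}
|(Q ∩ ((Q ∩ R) ∪ (R^c ∪ Q)))^c| = 7

7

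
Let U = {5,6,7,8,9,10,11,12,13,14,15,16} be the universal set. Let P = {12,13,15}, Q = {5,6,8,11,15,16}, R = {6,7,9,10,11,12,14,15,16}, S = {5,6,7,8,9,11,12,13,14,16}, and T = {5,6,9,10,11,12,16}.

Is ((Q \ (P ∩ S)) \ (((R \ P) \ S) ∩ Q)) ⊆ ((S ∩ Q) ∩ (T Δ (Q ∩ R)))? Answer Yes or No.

P ∩ S = {12,13}
Q \ (P ∩ S) = {5,6,8,11,15,16}
R \ P = {6,7,9,10,11,14,16}
(R \ P) \ S = {10}
((R \ P) \ S) ∩ Q = {}
(Q \ (P ∩ S)) \ (((R \ P) \ S) ∩ Q) = {5,6,8,11,15,16}
S ∩ Q = {5,6,8,11,16}
Q ∩ R = {6,11,15,16}
T Δ (Q ∩ R) = {5,9,10,12,15}
(S ∩ Q) ∩ (T Δ (Q ∩ R)) = {5}
6 ∈ (Q \ (P ∩ S)) \ (((R \ P) \ S) ∩ Q) but 6 ∉ (S ∩ Q) ∩ (T Δ (Q ∩ R)), so the inclusion fails.

No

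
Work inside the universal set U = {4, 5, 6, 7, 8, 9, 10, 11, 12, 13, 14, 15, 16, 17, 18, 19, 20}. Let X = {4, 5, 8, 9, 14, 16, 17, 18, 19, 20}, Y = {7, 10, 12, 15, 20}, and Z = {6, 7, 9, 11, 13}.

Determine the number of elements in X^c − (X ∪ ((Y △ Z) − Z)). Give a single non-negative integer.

X^c = {6, 7, 10, 11, 12, 13, 15}
Y △ Z = {6, 9, 10, 11, 12, 13, 15, 20}
(Y △ Z) − Z = {10, 12, 15, 20}
X ∪ ((Y △ Z) − Z) = {4, 5, 8, 9, 10, 12, 14, 15, 16, 17, 18, 19, 20}
X^c − (X ∪ ((Y △ Z) − Z)) = {6, 7, 11, 13}
|X^c − (X ∪ ((Y △ Z) − Z))| = 4

4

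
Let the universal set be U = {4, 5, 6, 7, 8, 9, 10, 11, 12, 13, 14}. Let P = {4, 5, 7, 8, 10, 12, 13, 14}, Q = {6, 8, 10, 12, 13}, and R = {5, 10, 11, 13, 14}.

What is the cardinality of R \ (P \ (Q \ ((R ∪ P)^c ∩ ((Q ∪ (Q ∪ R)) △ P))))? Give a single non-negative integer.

R ∪ P = {4, 5, 7, 8, 10, 11, 12, 13, 14}
(R ∪ P)^c = {6, 9}
Q ∪ R = {5, 6, 8, 10, 11, 12, 13, 14}
Q ∪ (Q ∪ R) = {5, 6, 8, 10, 11, 12, 13, 14}
(Q ∪ (Q ∪ R)) △ P = {4, 6, 7, 11}
(R ∪ P)^c ∩ ((Q ∪ (Q ∪ R)) △ P) = {6}
Q \ ((R ∪ P)^c ∩ ((Q ∪ (Q ∪ R)) △ P)) = {8, 10, 12, 13}
P \ (Q \ ((R ∪ P)^c ∩ ((Q ∪ (Q ∪ R)) △ P))) = {4, 5, 7, 14}
R \ (P \ (Q \ ((R ∪ P)^c ∩ ((Q ∪ (Q ∪ R)) △ P)))) = {10, 11, 13}
|R \ (P \ (Q \ ((R ∪ P)^c ∩ ((Q ∪ (Q ∪ R)) △ P))))| = 3

3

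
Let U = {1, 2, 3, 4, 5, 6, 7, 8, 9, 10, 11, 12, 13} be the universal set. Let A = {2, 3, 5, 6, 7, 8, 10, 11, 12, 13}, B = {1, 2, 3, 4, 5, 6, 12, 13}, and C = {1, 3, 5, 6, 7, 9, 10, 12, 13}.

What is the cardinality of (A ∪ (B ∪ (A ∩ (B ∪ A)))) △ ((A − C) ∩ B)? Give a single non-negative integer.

11

B ∪ A = {1, 2, 3, 4, 5, 6, 7, 8, 10, 11, 12, 13}
A ∩ (B ∪ A) = {2, 3, 5, 6, 7, 8, 10, 11, 12, 13}
B ∪ (A ∩ (B ∪ A)) = {1, 2, 3, 4, 5, 6, 7, 8, 10, 11, 12, 13}
A ∪ (B ∪ (A ∩ (B ∪ A))) = {1, 2, 3, 4, 5, 6, 7, 8, 10, 11, 12, 13}
A − C = {2, 8, 11}
(A − C) ∩ B = {2}
(A ∪ (B ∪ (A ∩ (B ∪ A)))) △ ((A − C) ∩ B) = {1, 3, 4, 5, 6, 7, 8, 10, 11, 12, 13}
|(A ∪ (B ∪ (A ∩ (B ∪ A)))) △ ((A − C) ∩ B)| = 11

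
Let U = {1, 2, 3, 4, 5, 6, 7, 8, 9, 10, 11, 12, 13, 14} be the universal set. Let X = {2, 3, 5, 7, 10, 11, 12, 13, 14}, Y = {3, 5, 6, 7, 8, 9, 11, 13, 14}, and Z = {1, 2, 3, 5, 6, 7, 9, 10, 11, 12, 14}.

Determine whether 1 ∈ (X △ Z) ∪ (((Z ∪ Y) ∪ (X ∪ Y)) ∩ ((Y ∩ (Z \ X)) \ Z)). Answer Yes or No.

1 ∉ X and 1 ∈ Z, so 1 ∈ X △ Z
1 ∈ Z and 1 ∉ Y, so 1 ∈ Z ∪ Y
1 ∉ X and 1 ∉ Y, so 1 ∉ X ∪ Y
1 ∈ (Z ∪ Y) and 1 ∉ (X ∪ Y), so 1 ∈ (Z ∪ Y) ∪ (X ∪ Y)
1 ∈ Z and 1 ∉ X, so 1 ∈ Z \ X
1 ∉ Y and 1 ∈ (Z \ X), so 1 ∉ Y ∩ (Z \ X)
1 ∉ (Y ∩ (Z \ X)) and 1 ∈ Z, so 1 ∉ (Y ∩ (Z \ X)) \ Z
1 ∈ ((Z ∪ Y) ∪ (X ∪ Y)) and 1 ∉ ((Y ∩ (Z \ X)) \ Z), so 1 ∉ ((Z ∪ Y) ∪ (X ∪ Y)) ∩ ((Y ∩ (Z \ X)) \ Z)
1 ∈ (X △ Z) and 1 ∉ (((Z ∪ Y) ∪ (X ∪ Y)) ∩ ((Y ∩ (Z \ X)) \ Z)), so 1 ∈ (X △ Z) ∪ (((Z ∪ Y) ∪ (X ∪ Y)) ∩ ((Y ∩ (Z \ X)) \ Z))

Yes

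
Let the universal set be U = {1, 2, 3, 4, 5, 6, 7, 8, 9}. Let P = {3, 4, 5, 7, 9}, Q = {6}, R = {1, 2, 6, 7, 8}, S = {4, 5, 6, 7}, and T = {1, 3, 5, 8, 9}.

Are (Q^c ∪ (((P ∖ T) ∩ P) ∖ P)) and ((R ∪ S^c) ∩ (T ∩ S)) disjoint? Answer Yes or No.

Yes

Q^c = {1, 2, 3, 4, 5, 7, 8, 9}
P ∖ T = {4, 7}
(P ∖ T) ∩ P = {4, 7}
((P ∖ T) ∩ P) ∖ P = {}
Q^c ∪ (((P ∖ T) ∩ P) ∖ P) = {1, 2, 3, 4, 5, 7, 8, 9}
S^c = {1, 2, 3, 8, 9}
R ∪ S^c = {1, 2, 3, 6, 7, 8, 9}
T ∩ S = {5}
(R ∪ S^c) ∩ (T ∩ S) = {}
{1, 2, 3, 4, 5, 7, 8, 9} and {} share no elements.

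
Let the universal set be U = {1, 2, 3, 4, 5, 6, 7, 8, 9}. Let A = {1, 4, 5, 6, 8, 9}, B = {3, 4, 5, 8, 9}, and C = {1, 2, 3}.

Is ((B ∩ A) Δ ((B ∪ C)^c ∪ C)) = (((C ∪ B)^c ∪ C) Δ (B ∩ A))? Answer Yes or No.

Yes

B ∩ A = {4, 5, 8, 9}
B ∪ C = {1, 2, 3, 4, 5, 8, 9}
(B ∪ C)^c = {6, 7}
(B ∪ C)^c ∪ C = {1, 2, 3, 6, 7}
(B ∩ A) Δ ((B ∪ C)^c ∪ C) = {1, 2, 3, 4, 5, 6, 7, 8, 9}
C ∪ B = {1, 2, 3, 4, 5, 8, 9}
(C ∪ B)^c = {6, 7}
(C ∪ B)^c ∪ C = {1, 2, 3, 6, 7}
((C ∪ B)^c ∪ C) Δ (B ∩ A) = {1, 2, 3, 4, 5, 6, 7, 8, 9}
Both equal {1, 2, 3, 4, 5, 6, 7, 8, 9}, so (B ∩ A) Δ ((B ∪ C)^c ∪ C) = ((C ∪ B)^c ∪ C) Δ (B ∩ A).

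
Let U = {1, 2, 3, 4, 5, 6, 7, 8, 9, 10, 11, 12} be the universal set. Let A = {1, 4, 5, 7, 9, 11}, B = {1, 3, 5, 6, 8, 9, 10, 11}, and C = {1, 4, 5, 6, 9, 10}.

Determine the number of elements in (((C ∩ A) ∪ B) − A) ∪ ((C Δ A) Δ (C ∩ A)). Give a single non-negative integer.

10

C ∩ A = {1, 4, 5, 9}
(C ∩ A) ∪ B = {1, 3, 4, 5, 6, 8, 9, 10, 11}
((C ∩ A) ∪ B) − A = {3, 6, 8, 10}
C Δ A = {6, 7, 10, 11}
(C Δ A) Δ (C ∩ A) = {1, 4, 5, 6, 7, 9, 10, 11}
(((C ∩ A) ∪ B) − A) ∪ ((C Δ A) Δ (C ∩ A)) = {1, 3, 4, 5, 6, 7, 8, 9, 10, 11}
|(((C ∩ A) ∪ B) − A) ∪ ((C Δ A) Δ (C ∩ A))| = 10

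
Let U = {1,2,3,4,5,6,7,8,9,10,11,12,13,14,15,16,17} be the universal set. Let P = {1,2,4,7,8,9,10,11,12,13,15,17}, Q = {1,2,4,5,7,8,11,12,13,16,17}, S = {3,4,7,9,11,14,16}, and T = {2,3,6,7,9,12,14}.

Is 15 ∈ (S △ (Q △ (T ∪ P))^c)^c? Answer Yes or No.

15 ∉ T and 15 ∈ P, so 15 ∈ T ∪ P
15 ∉ Q and 15 ∈ (T ∪ P), so 15 ∈ Q △ (T ∪ P)
15 ∉ (Q △ (T ∪ P))^c since 15 ∈ (Q △ (T ∪ P))
15 ∉ S and 15 ∉ (Q △ (T ∪ P))^c, so 15 ∉ S △ (Q △ (T ∪ P))^c
15 ∈ (S △ (Q △ (T ∪ P))^c)^c since 15 ∉ (S △ (Q △ (T ∪ P))^c)

Yes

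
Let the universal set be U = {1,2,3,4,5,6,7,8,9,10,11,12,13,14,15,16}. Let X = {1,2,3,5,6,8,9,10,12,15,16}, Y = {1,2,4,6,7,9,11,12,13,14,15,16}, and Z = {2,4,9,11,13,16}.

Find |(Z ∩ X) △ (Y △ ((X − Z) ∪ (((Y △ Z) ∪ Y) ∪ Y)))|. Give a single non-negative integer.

Z ∩ X = {2,9,16}
X − Z = {1,3,5,6,8,10,12,15}
Y △ Z = {1,6,7,12,14,15}
(Y △ Z) ∪ Y = {1,2,4,6,7,9,11,12,13,14,15,16}
((Y △ Z) ∪ Y) ∪ Y = {1,2,4,6,7,9,11,12,13,14,15,16}
(X − Z) ∪ (((Y △ Z) ∪ Y) ∪ Y) = {1,2,3,4,5,6,7,8,9,10,11,12,13,14,15,16}
Y △ ((X − Z) ∪ (((Y △ Z) ∪ Y) ∪ Y)) = {3,5,8,10}
(Z ∩ X) △ (Y △ ((X − Z) ∪ (((Y △ Z) ∪ Y) ∪ Y))) = {2,3,5,8,9,10,16}
|(Z ∩ X) △ (Y △ ((X − Z) ∪ (((Y △ Z) ∪ Y) ∪ Y)))| = 7

7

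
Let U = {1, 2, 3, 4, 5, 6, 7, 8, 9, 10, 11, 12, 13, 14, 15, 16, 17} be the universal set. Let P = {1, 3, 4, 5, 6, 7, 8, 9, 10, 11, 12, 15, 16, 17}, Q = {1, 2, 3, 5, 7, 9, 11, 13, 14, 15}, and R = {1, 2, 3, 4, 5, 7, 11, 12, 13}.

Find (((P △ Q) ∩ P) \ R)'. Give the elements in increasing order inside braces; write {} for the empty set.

{1, 2, 3, 4, 5, 7, 9, 11, 12, 13, 14, 15}

P △ Q = {2, 4, 6, 8, 10, 12, 13, 14, 16, 17}
(P △ Q) ∩ P = {4, 6, 8, 10, 12, 16, 17}
((P △ Q) ∩ P) \ R = {6, 8, 10, 16, 17}
(((P △ Q) ∩ P) \ R)' = {1, 2, 3, 4, 5, 7, 9, 11, 12, 13, 14, 15}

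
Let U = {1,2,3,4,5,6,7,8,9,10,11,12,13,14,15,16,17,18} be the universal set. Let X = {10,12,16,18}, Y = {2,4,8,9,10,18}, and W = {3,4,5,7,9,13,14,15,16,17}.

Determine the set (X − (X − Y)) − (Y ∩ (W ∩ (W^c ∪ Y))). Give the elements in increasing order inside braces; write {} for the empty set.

X − Y = {12,16}
X − (X − Y) = {10,18}
W^c = {1,2,6,8,10,11,12,18}
W^c ∪ Y = {1,2,4,6,8,9,10,11,12,18}
W ∩ (W^c ∪ Y) = {4,9}
Y ∩ (W ∩ (W^c ∪ Y)) = {4,9}
(X − (X − Y)) − (Y ∩ (W ∩ (W^c ∪ Y))) = {10,18}

{10,18}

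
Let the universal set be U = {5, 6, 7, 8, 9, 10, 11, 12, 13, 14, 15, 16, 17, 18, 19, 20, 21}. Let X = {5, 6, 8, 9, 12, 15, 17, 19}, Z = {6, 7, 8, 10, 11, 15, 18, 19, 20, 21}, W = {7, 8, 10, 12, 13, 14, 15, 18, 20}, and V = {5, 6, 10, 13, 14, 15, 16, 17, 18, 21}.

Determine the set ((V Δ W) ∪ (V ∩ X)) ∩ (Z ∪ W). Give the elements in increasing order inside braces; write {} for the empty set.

{6, 7, 8, 12, 15, 20, 21}

V Δ W = {5, 6, 7, 8, 12, 16, 17, 20, 21}
V ∩ X = {5, 6, 15, 17}
(V Δ W) ∪ (V ∩ X) = {5, 6, 7, 8, 12, 15, 16, 17, 20, 21}
Z ∪ W = {6, 7, 8, 10, 11, 12, 13, 14, 15, 18, 19, 20, 21}
((V Δ W) ∪ (V ∩ X)) ∩ (Z ∪ W) = {6, 7, 8, 12, 15, 20, 21}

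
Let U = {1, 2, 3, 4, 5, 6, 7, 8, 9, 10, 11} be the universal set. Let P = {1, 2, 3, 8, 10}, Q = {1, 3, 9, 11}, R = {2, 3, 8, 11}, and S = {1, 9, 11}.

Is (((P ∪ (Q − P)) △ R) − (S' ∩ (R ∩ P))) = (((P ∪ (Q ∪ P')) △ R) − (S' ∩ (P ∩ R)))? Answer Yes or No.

Q − P = {9, 11}
P ∪ (Q − P) = {1, 2, 3, 8, 9, 10, 11}
(P ∪ (Q − P)) △ R = {1, 9, 10}
S' = {2, 3, 4, 5, 6, 7, 8, 10}
R ∩ P = {2, 3, 8}
S' ∩ (R ∩ P) = {2, 3, 8}
((P ∪ (Q − P)) △ R) − (S' ∩ (R ∩ P)) = {1, 9, 10}
P' = {4, 5, 6, 7, 9, 11}
Q ∪ P' = {1, 3, 4, 5, 6, 7, 9, 11}
P ∪ (Q ∪ P') = {1, 2, 3, 4, 5, 6, 7, 8, 9, 10, 11}
(P ∪ (Q ∪ P')) △ R = {1, 4, 5, 6, 7, 9, 10}
P ∩ R = {2, 3, 8}
S' ∩ (P ∩ R) = {2, 3, 8}
((P ∪ (Q ∪ P')) △ R) − (S' ∩ (P ∩ R)) = {1, 4, 5, 6, 7, 9, 10}
4 ∈ ((P ∪ (Q ∪ P')) △ R) − (S' ∩ (P ∩ R)) but 4 ∉ ((P ∪ (Q − P)) △ R) − (S' ∩ (R ∩ P)), so they differ.

No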